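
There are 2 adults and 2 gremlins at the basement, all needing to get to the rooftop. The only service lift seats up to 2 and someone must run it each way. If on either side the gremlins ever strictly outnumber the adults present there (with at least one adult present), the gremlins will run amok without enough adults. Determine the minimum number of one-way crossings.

5

Counting alone: each trip to the rooftop takes at most 2 across and each return brings at least 1 back, so after t trips out (and t−1 returns) at most 2t − (t−1) of the 4 are across; that first reaches 4 at t = 3, so at least 5 crossings are needed.
The plan below uses exactly 5 crossings, so it is optimal:
1. 2 gremlins → the rooftop.  (the basement: 2A 0G; the rooftop: 0A 2G)
2. 1 gremlin ← the basement.  (the basement: 2A 1G; the rooftop: 0A 1G)
3. 2 adults → the rooftop.  (the basement: 0A 1G; the rooftop: 2A 1G)
4. 1 gremlin ← the basement.  (the basement: 0A 2G; the rooftop: 2A 0G)
5. 2 gremlins → the rooftop.  (the basement: 0A 0G; the rooftop: 2A 2G)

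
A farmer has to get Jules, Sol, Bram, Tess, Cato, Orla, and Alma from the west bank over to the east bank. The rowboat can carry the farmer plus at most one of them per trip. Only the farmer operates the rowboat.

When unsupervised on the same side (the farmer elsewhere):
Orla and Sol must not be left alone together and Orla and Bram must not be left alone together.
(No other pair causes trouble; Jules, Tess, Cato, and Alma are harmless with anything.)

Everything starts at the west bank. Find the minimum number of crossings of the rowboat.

15

Counting alone: the farmer can take at most 1 across per trip to the east bank, so moving all 7 needs at least 7 loaded trips out, with a return between consecutive ones — at least 13 crossings.
The safety rule pushes this higher. Following every safe sequence of crossings, the most of the 7 that can be at the east bank as the rowboat arrives there on crossing 13 is 6 — never all 7.
So no plan with fewer than 15 crossings exists, and this one achieves 15:
1. Farmer goes to the east bank with Orla.
2. Farmer goes back to the west bank alone.
3. Farmer goes to the east bank with Jules.
4. Farmer goes back to the west bank alone.
5. Farmer goes to the east bank with Sol.
6. Farmer goes back to the west bank with Orla.
7. Farmer goes to the east bank with Bram.
8. Farmer goes back to the west bank alone.
9. Farmer goes to the east bank with Tess.
10. Farmer goes back to the west bank alone.
11. Farmer goes to the east bank with Cato.
12. Farmer goes back to the west bank alone.
13. Farmer goes to the east bank with Alma.
14. Farmer goes back to the west bank alone.
15. Farmer goes to the east bank with Orla.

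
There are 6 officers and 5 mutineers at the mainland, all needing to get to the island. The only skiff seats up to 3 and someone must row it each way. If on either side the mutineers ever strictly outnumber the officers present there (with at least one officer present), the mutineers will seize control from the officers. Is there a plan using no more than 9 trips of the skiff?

Yes — this plan uses 9 crossings (≤ 9):
1. 3 mutineers → the island.  (the mainland: 6O 2M; the island: 0O 3M)
2. 1 mutineer ← the mainland.  (the mainland: 6O 3M; the island: 0O 2M)
3. 3 officers → the island.  (the mainland: 3O 3M; the island: 3O 2M)
4. 1 officer ← the mainland.  (the mainland: 4O 3M; the island: 2O 2M)
5. 2 officers and 1 mutineer → the island.  (the mainland: 2O 2M; the island: 4O 3M)
6. 1 officer ← the mainland.  (the mainland: 3O 2M; the island: 3O 3M)
7. 2 officers and 1 mutineer → the island.  (the mainland: 1O 1M; the island: 5O 4M)
8. 1 officer ← the mainland.  (the mainland: 2O 1M; the island: 4O 4M)
9. 2 officers and 1 mutineer → the island.  (the mainland: 0O 0M; the island: 6O 5M)

Yes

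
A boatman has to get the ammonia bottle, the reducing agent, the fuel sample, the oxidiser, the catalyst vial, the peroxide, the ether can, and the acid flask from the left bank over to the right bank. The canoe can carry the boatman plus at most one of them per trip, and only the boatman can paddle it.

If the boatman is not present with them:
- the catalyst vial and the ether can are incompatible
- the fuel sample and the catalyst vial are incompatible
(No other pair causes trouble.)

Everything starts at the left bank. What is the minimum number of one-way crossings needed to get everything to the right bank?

17

Counting alone: the boatman can take at most 1 across per trip to the right bank, so moving all 8 needs at least 8 loaded trips out, with a return between consecutive ones — at least 15 crossings.
The safety rule pushes this higher. Following every safe sequence of crossings, the most of the 8 that can be at the right bank as the canoe arrives there on crossing 15 is 7 — never all 8.
So no plan with fewer than 17 crossings exists, and this one achieves 17:
1. Boatman goes to the right bank with the catalyst vial.  [the left bank: the acid flask, the ammonia bottle, the ether can, the fuel sample, the oxidiser, the peroxide, the reducing agent | the right bank: the catalyst vial]
2. Boatman goes back to the left bank alone.  [the left bank: the acid flask, the ammonia bottle, the ether can, the fuel sample, the oxidiser, the peroxide, the reducing agent | the right bank: the catalyst vial]
3. Boatman goes to the right bank with the ammonia bottle.  [the left bank: the acid flask, the ether can, the fuel sample, the oxidiser, the peroxide, the reducing agent | the right bank: the ammonia bottle, the catalyst vial]
4. Boatman goes back to the left bank alone.  [the left bank: the acid flask, the ether can, the fuel sample, the oxidiser, the peroxide, the reducing agent | the right bank: the ammonia bottle, the catalyst vial]
5. Boatman goes to the right bank with the reducing agent.  [the left bank: the acid flask, the ether can, the fuel sample, the oxidiser, the peroxide | the right bank: the ammonia bottle, the catalyst vial, the reducing agent]
6. Boatman goes back to the left bank alone.  [the left bank: the acid flask, the ether can, the fuel sample, the oxidiser, the peroxide | the right bank: the ammonia bottle, the catalyst vial, the reducing agent]
7. Boatman goes to the right bank with the fuel sample.  [the left bank: the acid flask, the ether can, the oxidiser, the peroxide | the right bank: the ammonia bottle, the catalyst vial, the fuel sample, the reducing agent]
8. Boatman goes back to the left bank with the catalyst vial.  [the left bank: the acid flask, the catalyst vial, the ether can, the oxidiser, the peroxide | the right bank: the ammonia bottle, the fuel sample, the reducing agent]
9. Boatman goes to the right bank with the ether can.  [the left bank: the acid flask, the catalyst vial, the oxidiser, the peroxide | the right bank: the ammonia bottle, the ether can, the fuel sample, the reducing agent]
10. Boatman goes back to the left bank alone.  [the left bank: the acid flask, the catalyst vial, the oxidiser, the peroxide | the right bank: the ammonia bottle, the ether can, the fuel sample, the reducing agent]
11. Boatman goes to the right bank with the oxidiser.  [the left bank: the acid flask, the catalyst vial, the peroxide | the right bank: the ammonia bottle, the ether can, the fuel sample, the oxidiser, the reducing agent]
12. Boatman goes back to the left bank alone.  [the left bank: the acid flask, the catalyst vial, the peroxide | the right bank: the ammonia bottle, the ether can, the fuel sample, the oxidiser, the reducing agent]
13. Boatman goes to the right bank with the peroxide.  [the left bank: the acid flask, the catalyst vial | the right bank: the ammonia bottle, the ether can, the fuel sample, the oxidiser, the peroxide, the reducing agent]
14. Boatman goes back to the left bank alone.  [the left bank: the acid flask, the catalyst vial | the right bank: the ammonia bottle, the ether can, the fuel sample, the oxidiser, the peroxide, the reducing agent]
15. Boatman goes to the right bank with the acid flask.  [the left bank: the catalyst vial | the right bank: the acid flask, the ammonia bottle, the ether can, the fuel sample, the oxidiser, the peroxide, the reducing agent]
16. Boatman goes back to the left bank alone.  [the left bank: the catalyst vial | the right bank: the acid flask, the ammonia bottle, the ether can, the fuel sample, the oxidiser, the peroxide, the reducing agent]
17. Boatman goes to the right bank with the catalyst vial.  [the left bank: — | the right bank: the acid flask, the ammonia bottle, the catalyst vial, the ether can, the fuel sample, the oxidiser, the peroxide, the reducing agent]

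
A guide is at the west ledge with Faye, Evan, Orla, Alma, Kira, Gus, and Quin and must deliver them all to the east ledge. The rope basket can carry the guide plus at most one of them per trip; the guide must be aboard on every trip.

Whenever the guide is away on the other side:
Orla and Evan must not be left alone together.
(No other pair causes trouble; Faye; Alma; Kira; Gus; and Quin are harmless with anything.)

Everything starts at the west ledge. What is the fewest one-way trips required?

Counting alone: the guide can take at most 1 across per trip to the east ledge, so moving all 7 needs at least 7 loaded trips out, with a return between consecutive ones — at least 13 crossings.
The plan below uses exactly 13 crossings, so it is optimal:
1. Guide goes to the east ledge with Evan.  [the west ledge: Alma, Faye, Gus, Kira, Orla, Quin | the east ledge: Evan]
2. Guide goes back to the west ledge alone.  [the west ledge: Alma, Faye, Gus, Kira, Orla, Quin | the east ledge: Evan]
3. Guide goes to the east ledge with Faye.  [the west ledge: Alma, Gus, Kira, Orla, Quin | the east ledge: Evan, Faye]
4. Guide goes back to the west ledge alone.  [the west ledge: Alma, Gus, Kira, Orla, Quin | the east ledge: Evan, Faye]
5. Guide goes to the east ledge with Alma.  [the west ledge: Gus, Kira, Orla, Quin | the east ledge: Alma, Evan, Faye]
6. Guide goes back to the west ledge alone.  [the west ledge: Gus, Kira, Orla, Quin | the east ledge: Alma, Evan, Faye]
7. Guide goes to the east ledge with Kira.  [the west ledge: Gus, Orla, Quin | the east ledge: Alma, Evan, Faye, Kira]
8. Guide goes back to the west ledge alone.  [the west ledge: Gus, Orla, Quin | the east ledge: Alma, Evan, Faye, Kira]
9. Guide goes to the east ledge with Gus.  [the west ledge: Orla, Quin | the east ledge: Alma, Evan, Faye, Gus, Kira]
10. Guide goes back to the west ledge alone.  [the west ledge: Orla, Quin | the east ledge: Alma, Evan, Faye, Gus, Kira]
11. Guide goes to the east ledge with Quin.  [the west ledge: Orla | the east ledge: Alma, Evan, Faye, Gus, Kira, Quin]
12. Guide goes back to the west ledge alone.  [the west ledge: Orla | the east ledge: Alma, Evan, Faye, Gus, Kira, Quin]
13. Guide goes to the east ledge with Orla.  [the west ledge: — | the east ledge: Alma, Evan, Faye, Gus, Kira, Orla, Quin]

13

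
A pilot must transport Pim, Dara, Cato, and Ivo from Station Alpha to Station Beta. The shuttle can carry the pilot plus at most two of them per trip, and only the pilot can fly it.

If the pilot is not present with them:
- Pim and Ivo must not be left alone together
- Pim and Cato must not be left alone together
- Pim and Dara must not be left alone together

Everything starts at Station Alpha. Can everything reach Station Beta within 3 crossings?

No

Counting alone: the pilot can take at most 2 across per trip to Station Beta, so moving all 4 needs at least 2 loaded trips out, with a return between consecutive ones — at least 3 crossings.
The safety rule pushes this higher. Following every safe sequence of crossings, the most of the 4 that can be at Station Beta as the shuttle arrives there on crossing 3 is 3 — never all 4.
So the move cannot be finished within 3 crossings. (The shortest complete plan takes 5:)
1. Pilot goes to Station Beta with Pim.  [Station Alpha: Cato, Dara, Ivo | Station Beta: Pim]
2. Pilot goes back to Station Alpha alone.  [Station Alpha: Cato, Dara, Ivo | Station Beta: Pim]
3. Pilot goes to Station Beta with Cato and Dara.  [Station Alpha: Ivo | Station Beta: Cato, Dara, Pim]
4. Pilot goes back to Station Alpha with Pim.  [Station Alpha: Ivo, Pim | Station Beta: Cato, Dara]
5. Pilot goes to Station Beta with Ivo and Pim.  [Station Alpha: — | Station Beta: Cato, Dara, Ivo, Pim]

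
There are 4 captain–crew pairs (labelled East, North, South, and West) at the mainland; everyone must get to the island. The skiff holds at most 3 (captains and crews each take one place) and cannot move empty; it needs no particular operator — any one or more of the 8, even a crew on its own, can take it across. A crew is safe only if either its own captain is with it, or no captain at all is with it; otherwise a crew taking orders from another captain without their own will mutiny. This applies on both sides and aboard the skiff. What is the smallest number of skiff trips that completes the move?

Counting alone: each trip to the island takes at most 3 across and each return brings at least 1 back, so after t trips out (and t−1 returns) at most 3t − (t−1) of the 8 are across; that first reaches 8 at t = 4, so at least 7 crossings are needed.
The safety rule pushes this higher. Following every safe sequence of crossings, the most of the 8 that can be at the island as the skiff arrives there on crossing 7 is 7 — never all 8.
So no plan with fewer than 9 crossings exists, and this one achieves 9:
1. captain East and crew East cross → the island.
2. captain East crosses ← the mainland.
3. captain East, captain North, and crew North cross → the island.
4. captain East and crew East cross ← the mainland.
5. captain East, captain South, and captain West cross → the island.
6. crew North crosses ← the mainland.
7. crew East and crew North cross → the island.
8. crew East crosses ← the mainland.
9. crew East, crew South, and crew West cross → the island.

9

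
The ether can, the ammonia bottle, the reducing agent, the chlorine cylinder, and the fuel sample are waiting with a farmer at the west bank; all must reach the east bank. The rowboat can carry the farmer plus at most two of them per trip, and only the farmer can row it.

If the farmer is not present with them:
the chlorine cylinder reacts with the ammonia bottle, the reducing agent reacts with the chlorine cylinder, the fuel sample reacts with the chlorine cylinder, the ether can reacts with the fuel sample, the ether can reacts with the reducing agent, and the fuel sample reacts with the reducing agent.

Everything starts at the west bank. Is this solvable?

Whatever the first load, the items left behind include a forbidden pair without the farmer. No opening move is safe, so no plan exists.

No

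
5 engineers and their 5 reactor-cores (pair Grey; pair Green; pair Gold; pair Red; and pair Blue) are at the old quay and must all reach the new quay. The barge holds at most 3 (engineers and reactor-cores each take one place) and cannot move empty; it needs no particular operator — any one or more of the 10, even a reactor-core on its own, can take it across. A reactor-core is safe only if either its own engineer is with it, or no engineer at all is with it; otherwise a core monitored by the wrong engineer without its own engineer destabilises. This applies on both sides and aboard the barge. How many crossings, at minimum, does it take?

11

Counting alone: each trip to the new quay takes at most 3 across and each return brings at least 1 back, so after t trips out (and t−1 returns) at most 3t − (t−1) of the 10 are across; that first reaches 10 at t = 5, so at least 9 crossings are needed.
The safety rule pushes this higher. Following every safe sequence of crossings, the most of the 10 that can be at the new quay as the barge arrives there on crossing 9 is 9 — never all 10.
So no plan with fewer than 11 crossings exists, and this one achieves 11:
1. engineer Grey and reactor-core Grey cross → the new quay.
2. engineer Grey crosses ← the old quay.
3. reactor-core Gold, reactor-core Green, and reactor-core Red cross → the new quay.
4. reactor-core Grey crosses ← the old quay.
5. engineer Gold, engineer Green, and engineer Red cross → the new quay.
6. engineer Green and reactor-core Green cross ← the old quay.
7. engineer Blue, engineer Green, and engineer Grey cross → the new quay.
8. reactor-core Gold crosses ← the old quay.
9. reactor-core Green and reactor-core Grey cross → the new quay.
10. reactor-core Grey crosses ← the old quay.
11. reactor-core Blue, reactor-core Gold, and reactor-core Grey cross → the new quay.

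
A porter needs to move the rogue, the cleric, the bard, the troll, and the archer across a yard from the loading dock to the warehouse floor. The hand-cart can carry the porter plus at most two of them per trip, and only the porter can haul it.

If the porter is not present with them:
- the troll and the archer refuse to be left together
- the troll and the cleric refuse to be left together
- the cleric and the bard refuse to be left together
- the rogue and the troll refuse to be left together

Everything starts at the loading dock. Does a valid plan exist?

1. Porter goes to the warehouse floor with the cleric and the troll.
2. Porter goes back to the loading dock with the troll.
3. Porter goes to the warehouse floor with the archer and the rogue.
4. Porter goes back to the loading dock alone.
5. Porter goes to the warehouse floor with the bard and the troll.

Yes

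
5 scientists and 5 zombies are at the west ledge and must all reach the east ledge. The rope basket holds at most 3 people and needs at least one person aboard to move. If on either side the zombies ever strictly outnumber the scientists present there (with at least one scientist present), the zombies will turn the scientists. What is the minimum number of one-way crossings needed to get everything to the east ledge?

Counting alone: each trip to the east ledge takes at most 3 across and each return brings at least 1 back, so after t trips out (and t−1 returns) at most 3t − (t−1) of the 10 are across; that first reaches 10 at t = 5, so at least 9 crossings are needed.
The safety rule pushes this higher. Following every safe sequence of crossings, the most of the 10 that can be at the east ledge as the rope basket arrives there on crossing 9 is 9 — never all 10.
So no plan with fewer than 11 crossings exists, and this one achieves 11:
1. 2 zombies → the east ledge.  (the west ledge: 5S 3Z; the east ledge: 0S 2Z)
2. 1 zombie ← the west ledge.  (the west ledge: 5S 4Z; the east ledge: 0S 1Z)
3. 3 zombies → the east ledge.  (the west ledge: 5S 1Z; the east ledge: 0S 4Z)
4. 1 zombie ← the west ledge.  (the west ledge: 5S 2Z; the east ledge: 0S 3Z)
5. 3 scientists → the east ledge.  (the west ledge: 2S 2Z; the east ledge: 3S 3Z)
6. 1 scientist and 1 zombie ← the west ledge.  (the west ledge: 3S 3Z; the east ledge: 2S 2Z)
7. 3 scientists → the east ledge.  (the west ledge: 0S 3Z; the east ledge: 5S 2Z)
8. 1 zombie ← the west ledge.  (the west ledge: 0S 4Z; the east ledge: 5S 1Z)
9. 2 zombies → the east ledge.  (the west ledge: 0S 2Z; the east ledge: 5S 3Z)
10. 1 zombie ← the west ledge.  (the west ledge: 0S 3Z; the east ledge: 5S 2Z)
11. 3 zombies → the east ledge.  (the west ledge: 0S 0Z; the east ledge: 5S 5Z)

11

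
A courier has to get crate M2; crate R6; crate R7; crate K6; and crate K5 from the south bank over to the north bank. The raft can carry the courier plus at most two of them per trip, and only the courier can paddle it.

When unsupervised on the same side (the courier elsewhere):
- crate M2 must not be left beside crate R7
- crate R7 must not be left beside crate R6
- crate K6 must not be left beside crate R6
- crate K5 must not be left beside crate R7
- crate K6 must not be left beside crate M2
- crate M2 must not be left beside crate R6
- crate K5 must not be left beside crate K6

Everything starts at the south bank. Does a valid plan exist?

Whatever the first load, the items left behind include a forbidden pair without the courier. No opening move is safe, so no plan exists.

No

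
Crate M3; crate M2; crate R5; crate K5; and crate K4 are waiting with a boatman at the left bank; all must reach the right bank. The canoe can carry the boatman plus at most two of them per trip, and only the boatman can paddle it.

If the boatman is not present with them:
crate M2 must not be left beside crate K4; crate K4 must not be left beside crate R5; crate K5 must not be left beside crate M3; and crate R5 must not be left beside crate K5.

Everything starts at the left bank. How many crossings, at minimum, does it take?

Counting alone: the boatman can take at most 2 across per trip to the right bank, so moving all 5 needs at least 3 loaded trips out, with a return between consecutive ones — at least 5 crossings.
The safety rule pushes this higher. Following every safe sequence of crossings, the most of the 5 that can be at the right bank as the canoe arrives there on crossing 5 is 4 — never all 5.
So no plan with fewer than 7 crossings exists, and this one achieves 7:
1. Boatman goes to the right bank with crate K4 and crate K5.  [the left bank: crate M2, crate M3, crate R5 | the right bank: crate K4, crate K5]
2. Boatman goes back to the left bank alone.  [the left bank: crate M2, crate M3, crate R5 | the right bank: crate K4, crate K5]
3. Boatman goes to the right bank with crate M3.  [the left bank: crate M2, crate R5 | the right bank: crate K4, crate K5, crate M3]
4. Boatman goes back to the left bank with crate K5.  [the left bank: crate K5, crate M2, crate R5 | the right bank: crate K4, crate M3]
5. Boatman goes to the right bank with crate M2 and crate R5.  [the left bank: crate K5 | the right bank: crate K4, crate M2, crate M3, crate R5]
6. Boatman goes back to the left bank with crate K4.  [the left bank: crate K4, crate K5 | the right bank: crate M2, crate M3, crate R5]
7. Boatman goes to the right bank with crate K4 and crate K5.  [the left bank: — | the right bank: crate K4, crate K5, crate M2, crate M3, crate R5]

7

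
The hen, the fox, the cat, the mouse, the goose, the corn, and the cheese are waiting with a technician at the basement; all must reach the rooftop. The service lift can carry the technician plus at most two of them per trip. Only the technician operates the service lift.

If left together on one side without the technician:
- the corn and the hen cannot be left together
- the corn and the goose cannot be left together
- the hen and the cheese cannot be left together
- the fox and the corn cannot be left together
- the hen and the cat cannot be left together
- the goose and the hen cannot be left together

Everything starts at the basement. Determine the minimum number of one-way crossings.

11

Counting alone: the technician can take at most 2 across per trip to the rooftop, so moving all 7 needs at least 4 loaded trips out, with a return between consecutive ones — at least 7 crossings.
The safety rule pushes this higher. Following every safe sequence of crossings, the most of the 7 that can be at the rooftop as the service lift arrives there on crossings 7, 9 is 5, 6 respectively — never all 7.
So no plan with fewer than 11 crossings exists, and this one achieves 11:
1. Technician goes to the rooftop with the corn and the hen.
2. Technician goes back to the basement with the hen.
3. Technician goes to the rooftop with the fox and the hen.
4. Technician goes back to the basement with the corn.
5. Technician goes to the rooftop with the cat and the goose.
6. Technician goes back to the basement with the hen.
7. Technician goes to the rooftop with the hen and the mouse.
8. Technician goes back to the basement with the hen.
9. Technician goes to the rooftop with the cheese and the hen.
10. Technician goes back to the basement with the hen.
11. Technician goes to the rooftop with the corn and the hen.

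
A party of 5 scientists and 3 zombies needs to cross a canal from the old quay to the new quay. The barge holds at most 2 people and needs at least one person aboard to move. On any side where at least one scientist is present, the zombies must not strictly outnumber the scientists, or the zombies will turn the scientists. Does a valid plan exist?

1. 2 zombies → the new quay.  (the old quay: 5S 1Z; the new quay: 0S 2Z)
2. 1 zombie ← the old quay.  (the old quay: 5S 2Z; the new quay: 0S 1Z)
3. 2 zombies → the new quay.  (the old quay: 5S 0Z; the new quay: 0S 3Z)
4. 1 zombie ← the old quay.  (the old quay: 5S 1Z; the new quay: 0S 2Z)
5. 2 scientists → the new quay.  (the old quay: 3S 1Z; the new quay: 2S 2Z)
6. 1 zombie ← the old quay.  (the old quay: 3S 2Z; the new quay: 2S 1Z)
7. 1 scientist and 1 zombie → the new quay.  (the old quay: 2S 1Z; the new quay: 3S 2Z)
8. 1 zombie ← the old quay.  (the old quay: 2S 2Z; the new quay: 3S 1Z)
9. 2 zombies → the new quay.  (the old quay: 2S 0Z; the new quay: 3S 3Z)
10. 1 zombie ← the old quay.  (the old quay: 2S 1Z; the new quay: 3S 2Z)
11. 1 scientist and 1 zombie → the new quay.  (the old quay: 1S 0Z; the new quay: 4S 3Z)
12. 1 zombie ← the old quay.  (the old quay: 1S 1Z; the new quay: 4S 2Z)
13. 1 scientist and 1 zombie → the new quay.  (the old quay: 0S 0Z; the new quay: 5S 3Z)

Yes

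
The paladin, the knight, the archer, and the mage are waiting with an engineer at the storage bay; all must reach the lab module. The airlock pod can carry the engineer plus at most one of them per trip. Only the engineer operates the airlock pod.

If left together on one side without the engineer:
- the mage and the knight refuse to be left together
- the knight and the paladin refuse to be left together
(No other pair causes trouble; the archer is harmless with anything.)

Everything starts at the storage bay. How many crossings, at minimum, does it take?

Counting alone: the engineer can take at most 1 across per trip to the lab module, so moving all 4 needs at least 4 loaded trips out, with a return between consecutive ones — at least 7 crossings.
The safety rule pushes this higher. Following every safe sequence of crossings, the most of the 4 that can be at the lab module as the airlock pod arrives there on crossing 7 is 3 — never all 4.
So no plan with fewer than 9 crossings exists, and this one achieves 9:
1. Engineer goes to the lab module with the knight.  [the storage bay: the archer, the mage, the paladin | the lab module: the knight]
2. Engineer goes back to the storage bay alone.  [the storage bay: the archer, the mage, the paladin | the lab module: the knight]
3. Engineer goes to the lab module with the paladin.  [the storage bay: the archer, the mage | the lab module: the knight, the paladin]
4. Engineer goes back to the storage bay with the knight.  [the storage bay: the archer, the knight, the mage | the lab module: the paladin]
5. Engineer goes to the lab module with the mage.  [the storage bay: the archer, the knight | the lab module: the mage, the paladin]
6. Engineer goes back to the storage bay alone.  [the storage bay: the archer, the knight | the lab module: the mage, the paladin]
7. Engineer goes to the lab module with the archer.  [the storage bay: the knight | the lab module: the archer, the mage, the paladin]
8. Engineer goes back to the storage bay alone.  [the storage bay: the knight | the lab module: the archer, the mage, the paladin]
9. Engineer goes to the lab module with the knight.  [the storage bay: — | the lab module: the archer, the knight, the mage, the paladin]

9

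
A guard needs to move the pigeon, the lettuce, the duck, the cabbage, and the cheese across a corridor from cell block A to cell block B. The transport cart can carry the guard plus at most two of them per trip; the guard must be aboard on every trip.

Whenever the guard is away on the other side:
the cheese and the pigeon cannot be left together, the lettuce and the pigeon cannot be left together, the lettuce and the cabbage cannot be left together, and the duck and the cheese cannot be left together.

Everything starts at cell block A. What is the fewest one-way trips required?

Counting alone: the guard can take at most 2 across per trip to cell block B, so moving all 5 needs at least 3 loaded trips out, with a return between consecutive ones — at least 5 crossings.
The safety rule pushes this higher. Following every safe sequence of crossings, the most of the 5 that can be at cell block B as the transport cart arrives there on crossing 5 is 4 — never all 5.
So no plan with fewer than 7 crossings exists, and this one achieves 7:
1. Guard goes to cell block B with the cheese and the lettuce.
2. Guard goes back to cell block A alone.
3. Guard goes to cell block B with the pigeon.
4. Guard goes back to cell block A with the cheese and the lettuce.
5. Guard goes to cell block B with the cabbage and the duck.
6. Guard goes back to cell block A alone.
7. Guard goes to cell block B with the cheese and the lettuce.

7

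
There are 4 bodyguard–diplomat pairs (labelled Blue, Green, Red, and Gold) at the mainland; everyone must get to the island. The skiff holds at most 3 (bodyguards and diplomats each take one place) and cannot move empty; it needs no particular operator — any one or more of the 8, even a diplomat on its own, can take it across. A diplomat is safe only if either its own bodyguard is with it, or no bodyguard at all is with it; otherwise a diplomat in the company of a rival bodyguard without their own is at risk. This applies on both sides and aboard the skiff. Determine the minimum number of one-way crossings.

9

Counting alone: each trip to the island takes at most 3 across and each return brings at least 1 back, so after t trips out (and t−1 returns) at most 3t − (t−1) of the 8 are across; that first reaches 8 at t = 4, so at least 7 crossings are needed.
The safety rule pushes this higher. Following every safe sequence of crossings, the most of the 8 that can be at the island as the skiff arrives there on crossing 7 is 7 — never all 8.
So no plan with fewer than 9 crossings exists, and this one achieves 9:
1. bodyguard Blue and diplomat Blue cross → the island.
2. bodyguard Blue crosses ← the mainland.
3. bodyguard Blue, bodyguard Green, and diplomat Green cross → the island.
4. bodyguard Blue and diplomat Blue cross ← the mainland.
5. bodyguard Blue, bodyguard Gold, and bodyguard Red cross → the island.
6. diplomat Green crosses ← the mainland.
7. diplomat Blue and diplomat Green cross → the island.
8. diplomat Blue crosses ← the mainland.
9. diplomat Blue, diplomat Gold, and diplomat Red cross → the island.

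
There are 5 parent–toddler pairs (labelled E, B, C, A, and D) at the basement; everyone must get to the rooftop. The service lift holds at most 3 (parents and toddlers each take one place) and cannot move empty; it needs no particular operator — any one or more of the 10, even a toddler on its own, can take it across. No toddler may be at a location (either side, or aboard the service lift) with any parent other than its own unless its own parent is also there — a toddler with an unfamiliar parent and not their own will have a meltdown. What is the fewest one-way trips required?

11

Counting alone: each trip to the rooftop takes at most 3 across and each return brings at least 1 back, so after t trips out (and t−1 returns) at most 3t − (t−1) of the 10 are across; that first reaches 10 at t = 5, so at least 9 crossings are needed.
The safety rule pushes this higher. Following every safe sequence of crossings, the most of the 10 that can be at the rooftop as the service lift arrives there on crossing 9 is 9 — never all 10.
So no plan with fewer than 11 crossings exists, and this one achieves 11:
1. parent E and toddler E cross → the rooftop.
2. parent E crosses ← the basement.
3. toddler A, toddler B, and toddler C cross → the rooftop.
4. toddler E crosses ← the basement.
5. parent A, parent B, and parent C cross → the rooftop.
6. parent B and toddler B cross ← the basement.
7. parent B, parent D, and parent E cross → the rooftop.
8. toddler C crosses ← the basement.
9. toddler B and toddler E cross → the rooftop.
10. toddler E crosses ← the basement.
11. toddler C, toddler D, and toddler E cross → the rooftop.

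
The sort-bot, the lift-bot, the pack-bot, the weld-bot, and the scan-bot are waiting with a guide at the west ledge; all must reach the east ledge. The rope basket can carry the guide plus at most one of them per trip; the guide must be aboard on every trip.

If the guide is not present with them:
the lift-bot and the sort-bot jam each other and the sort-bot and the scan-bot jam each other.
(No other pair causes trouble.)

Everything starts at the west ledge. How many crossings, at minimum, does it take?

11

Counting alone: the guide can take at most 1 across per trip to the east ledge, so moving all 5 needs at least 5 loaded trips out, with a return between consecutive ones — at least 9 crossings.
The safety rule pushes this higher. Following every safe sequence of crossings, the most of the 5 that can be at the east ledge as the rope basket arrives there on crossing 9 is 4 — never all 5.
So no plan with fewer than 11 crossings exists, and this one achieves 11:
1. Guide goes to the east ledge with the sort-bot.
2. Guide goes back to the west ledge alone.
3. Guide goes to the east ledge with the lift-bot.
4. Guide goes back to the west ledge with the sort-bot.
5. Guide goes to the east ledge with the scan-bot.
6. Guide goes back to the west ledge alone.
7. Guide goes to the east ledge with the pack-bot.
8. Guide goes back to the west ledge alone.
9. Guide goes to the east ledge with the weld-bot.
10. Guide goes back to the west ledge alone.
11. Guide goes to the east ledge with the sort-bot.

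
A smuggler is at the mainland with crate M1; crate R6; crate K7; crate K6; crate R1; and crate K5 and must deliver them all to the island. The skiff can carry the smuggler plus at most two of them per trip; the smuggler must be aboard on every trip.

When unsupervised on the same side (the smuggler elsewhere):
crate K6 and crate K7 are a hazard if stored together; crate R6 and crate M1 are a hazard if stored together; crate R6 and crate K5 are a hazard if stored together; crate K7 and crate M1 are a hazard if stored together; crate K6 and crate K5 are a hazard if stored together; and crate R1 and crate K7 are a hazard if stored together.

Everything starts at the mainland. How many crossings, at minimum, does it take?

impossible

Whatever the first load, the items left behind include a forbidden pair without the smuggler. No opening move is safe, so no plan exists.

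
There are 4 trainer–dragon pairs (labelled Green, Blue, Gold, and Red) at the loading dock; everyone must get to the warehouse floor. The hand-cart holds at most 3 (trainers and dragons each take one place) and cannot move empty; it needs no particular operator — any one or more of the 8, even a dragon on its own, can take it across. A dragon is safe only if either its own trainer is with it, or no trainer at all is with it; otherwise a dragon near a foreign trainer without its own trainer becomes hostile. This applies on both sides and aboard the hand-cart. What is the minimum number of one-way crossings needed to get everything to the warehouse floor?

9

Counting alone: each trip to the warehouse floor takes at most 3 across and each return brings at least 1 back, so after t trips out (and t−1 returns) at most 3t − (t−1) of the 8 are across; that first reaches 8 at t = 4, so at least 7 crossings are needed.
The safety rule pushes this higher. Following every safe sequence of crossings, the most of the 8 that can be at the warehouse floor as the hand-cart arrives there on crossing 7 is 7 — never all 8.
So no plan with fewer than 9 crossings exists, and this one achieves 9:
1. dragon Green and trainer Green cross → the warehouse floor.
2. trainer Green crosses ← the loading dock.
3. dragon Blue, trainer Blue, and trainer Green cross → the warehouse floor.
4. dragon Green and trainer Green cross ← the loading dock.
5. trainer Gold, trainer Green, and trainer Red cross → the warehouse floor.
6. dragon Blue crosses ← the loading dock.
7. dragon Blue and dragon Green cross → the warehouse floor.
8. dragon Green crosses ← the loading dock.
9. dragon Gold, dragon Green, and dragon Red cross → the warehouse floor.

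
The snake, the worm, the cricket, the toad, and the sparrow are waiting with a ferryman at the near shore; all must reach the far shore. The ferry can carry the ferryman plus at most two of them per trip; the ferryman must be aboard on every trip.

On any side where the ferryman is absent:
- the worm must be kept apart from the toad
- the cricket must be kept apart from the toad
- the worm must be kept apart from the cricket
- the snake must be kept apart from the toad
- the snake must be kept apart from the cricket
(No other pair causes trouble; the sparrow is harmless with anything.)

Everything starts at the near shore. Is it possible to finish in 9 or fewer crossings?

Yes — this plan uses 7 crossings (≤ 9):
1. Ferryman goes to the far shore with the cricket and the toad.
2. Ferryman goes back to the near shore with the cricket.
3. Ferryman goes to the far shore with the snake and the worm.
4. Ferryman goes back to the near shore with the toad.
5. Ferryman goes to the far shore with the cricket and the sparrow.
6. Ferryman goes back to the near shore with the cricket.
7. Ferryman goes to the far shore with the cricket and the toad.

Yes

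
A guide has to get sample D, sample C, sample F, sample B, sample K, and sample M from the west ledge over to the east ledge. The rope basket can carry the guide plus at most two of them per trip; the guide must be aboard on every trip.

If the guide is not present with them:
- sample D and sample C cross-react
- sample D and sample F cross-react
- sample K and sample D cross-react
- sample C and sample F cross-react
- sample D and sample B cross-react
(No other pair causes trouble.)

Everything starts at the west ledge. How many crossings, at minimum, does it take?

9

Counting alone: the guide can take at most 2 across per trip to the east ledge, so moving all 6 needs at least 3 loaded trips out, with a return between consecutive ones — at least 5 crossings.
The safety rule pushes this higher. Following every safe sequence of crossings, the most of the 6 that can be at the east ledge as the rope basket arrives there on crossings 5, 7 is 4, 5 respectively — never all 6.
So no plan with fewer than 9 crossings exists, and this one achieves 9:
1. Guide goes to the east ledge with sample C and sample D.  [the west ledge: sample B, sample F, sample K, sample M | the east ledge: sample C, sample D]
2. Guide goes back to the west ledge with sample D.  [the west ledge: sample B, sample D, sample F, sample K, sample M | the east ledge: sample C]
3. Guide goes to the east ledge with sample B and sample D.  [the west ledge: sample F, sample K, sample M | the east ledge: sample B, sample C, sample D]
4. Guide goes back to the west ledge with sample D.  [the west ledge: sample D, sample F, sample K, sample M | the east ledge: sample B, sample C]
5. Guide goes to the east ledge with sample D and sample K.  [the west ledge: sample F, sample M | the east ledge: sample B, sample C, sample D, sample K]
6. Guide goes back to the west ledge with sample D.  [the west ledge: sample D, sample F, sample M | the east ledge: sample B, sample C, sample K]
7. Guide goes to the east ledge with sample D and sample M.  [the west ledge: sample F | the east ledge: sample B, sample C, sample D, sample K, sample M]
8. Guide goes back to the west ledge with sample D.  [the west ledge: sample D, sample F | the east ledge: sample B, sample C, sample K, sample M]
9. Guide goes to the east ledge with sample D and sample F.  [the west ledge: — | the east ledge: sample B, sample C, sample D, sample F, sample K, sample M]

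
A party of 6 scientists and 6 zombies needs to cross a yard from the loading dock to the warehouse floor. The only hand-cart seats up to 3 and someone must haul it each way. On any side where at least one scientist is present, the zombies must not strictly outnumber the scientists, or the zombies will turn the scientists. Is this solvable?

No

Following every safe sequence of crossings from the start, the most of the 12 that can be at the warehouse floor as the hand-cart arrives there on crossings 1, 3, 5 is 3, 5, 6 respectively; the best ever achieved is 6 of 12.
From crossing 7 on, no configuration arises that was not already reachable earlier: only 17 distinct safe configurations (who is on which side, and where the hand-cart is) can ever be reached, none of them has everyone across, and every continuation just revisits them. They are: 0 scientists + 0 zombies across (hand-cart back at the start); 0 scientists + 1 zombie across (hand-cart there); 0 scientists + 1 zombie across (hand-cart back at the start); 0 scientists + 2 zombies across (hand-cart there); 0 scientists + 2 zombies across (hand-cart back at the start); 0 scientists + 3 zombies across (hand-cart there); 0 scientists + 3 zombies across (hand-cart back at the start); 0 scientists + 4 zombies across (hand-cart there); 0 scientists + 4 zombies across (hand-cart back at the start); 0 scientists + 5 zombies across (hand-cart there); 0 scientists + 5 zombies across (hand-cart back at the start); 0 scientists + 6 zombies across (hand-cart there); 1 scientist + 1 zombie across (hand-cart there); 1 scientist + 1 zombie across (hand-cart back at the start); 2 scientists + 2 zombies across (hand-cart there); 2 scientists + 2 zombies across (hand-cart back at the start); 3 scientists + 3 zombies across (hand-cart there). So no valid plan exists.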